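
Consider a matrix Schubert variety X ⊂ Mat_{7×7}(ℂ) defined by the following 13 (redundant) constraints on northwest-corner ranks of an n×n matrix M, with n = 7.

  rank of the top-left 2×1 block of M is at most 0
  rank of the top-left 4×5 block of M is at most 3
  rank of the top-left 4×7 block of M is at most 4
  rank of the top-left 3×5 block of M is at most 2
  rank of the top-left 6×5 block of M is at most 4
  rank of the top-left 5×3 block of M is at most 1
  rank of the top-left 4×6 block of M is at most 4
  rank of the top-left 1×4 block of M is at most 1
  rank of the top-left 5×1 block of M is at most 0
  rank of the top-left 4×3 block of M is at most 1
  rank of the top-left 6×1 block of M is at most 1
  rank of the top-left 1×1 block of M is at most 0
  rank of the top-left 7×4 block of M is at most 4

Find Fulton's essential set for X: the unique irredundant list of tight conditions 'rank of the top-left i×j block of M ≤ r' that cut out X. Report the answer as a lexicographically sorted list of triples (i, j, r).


Rank table r_w(7×7) implied by the 13 constraints:

  i=1: 0  1  1  1  1  1  1
  i=2: 0  1  1  2  2  2  2
  i=3: 0  1  1  2  2  3  3
  i=4: 0  1  1  2  3  4  4
  i=5: 0  1  1  2  3  4  5
  i=6: 1  2  2  3  4  5  6
  i=7: 1  2  3  4  5  6  7

hence w(1..7) = (2, 4, 6, 5, 7, 1, 3).

ℓ(w)=10; the 3 essential cells (i,j,r):

[(3, 5, 2), (5, 1, 0), (5, 3, 1)]


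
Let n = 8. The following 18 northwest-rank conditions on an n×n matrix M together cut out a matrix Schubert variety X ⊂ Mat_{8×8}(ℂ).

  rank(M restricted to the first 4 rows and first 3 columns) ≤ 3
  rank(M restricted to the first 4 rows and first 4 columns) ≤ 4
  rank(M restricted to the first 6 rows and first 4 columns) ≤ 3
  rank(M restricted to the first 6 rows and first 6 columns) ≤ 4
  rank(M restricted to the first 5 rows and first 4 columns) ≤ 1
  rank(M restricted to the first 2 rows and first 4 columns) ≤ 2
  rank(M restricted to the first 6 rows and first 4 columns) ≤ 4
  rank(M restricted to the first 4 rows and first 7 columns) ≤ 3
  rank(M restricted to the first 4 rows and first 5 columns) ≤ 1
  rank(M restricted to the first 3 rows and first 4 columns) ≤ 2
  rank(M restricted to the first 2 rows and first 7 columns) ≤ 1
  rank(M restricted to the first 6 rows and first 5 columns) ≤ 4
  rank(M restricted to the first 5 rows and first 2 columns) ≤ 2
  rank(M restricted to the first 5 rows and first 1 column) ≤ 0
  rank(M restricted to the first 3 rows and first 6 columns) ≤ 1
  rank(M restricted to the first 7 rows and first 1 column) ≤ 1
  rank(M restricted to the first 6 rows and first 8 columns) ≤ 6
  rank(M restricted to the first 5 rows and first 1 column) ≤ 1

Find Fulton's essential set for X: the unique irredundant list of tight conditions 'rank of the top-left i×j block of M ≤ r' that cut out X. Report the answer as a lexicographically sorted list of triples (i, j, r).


Propagating the 18 rank bounds to every northwest block:

  row 1: 0, 1, 1, 1, 1, 1, 1, 1
  row 2: 0, 1, 1, 1, 1, 1, 1, 2
  row 3: 0, 1, 1, 1, 1, 1, 2, 3
  row 4: 0, 1, 1, 1, 1, 2, 3, 4
  row 5: 0, 1, 1, 1, 2, 3, 4, 5
  row 6: 1, 2, 2, 2, 3, 4, 5, 6
  row 7: 1, 2, 3, 3, 4, 5, 6, 7
  row 8: 1, 2, 3, 4, 5, 6, 7, 8

hence w(1..8) = (2, 8, 7, 6, 5, 1, 3, 4).

5 SE-corners of the 19-cell Rothe diagram give Ess(w):

[(2, 7, 1), (3, 6, 1), (4, 5, 1), (5, 1, 0), (5, 4, 1)]


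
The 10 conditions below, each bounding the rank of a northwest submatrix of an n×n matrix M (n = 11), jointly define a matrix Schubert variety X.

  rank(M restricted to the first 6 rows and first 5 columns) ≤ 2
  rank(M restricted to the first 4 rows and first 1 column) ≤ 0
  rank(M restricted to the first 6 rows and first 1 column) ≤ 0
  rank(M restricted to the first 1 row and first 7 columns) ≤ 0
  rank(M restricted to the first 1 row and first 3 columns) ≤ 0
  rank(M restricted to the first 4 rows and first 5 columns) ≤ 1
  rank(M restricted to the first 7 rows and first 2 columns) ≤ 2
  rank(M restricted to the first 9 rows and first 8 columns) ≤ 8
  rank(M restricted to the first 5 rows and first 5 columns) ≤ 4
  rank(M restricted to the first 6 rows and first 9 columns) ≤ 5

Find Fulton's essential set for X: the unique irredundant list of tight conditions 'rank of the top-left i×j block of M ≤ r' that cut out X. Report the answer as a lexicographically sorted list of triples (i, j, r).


The tightest implied rank at each (i,j), from the 10 conditions:

  i=1: 0 0 0 0 0 0 0 1 1 1 1
  i=2: 0 1 1 1 1 1 1 2 2 2 2
  i=3: 0 1 1 1 1 2 2 3 3 3 3
  i=4: 0 1 1 1 1 2 3 4 4 4 4
  i=5: 0 1 2 2 2 3 4 5 5 5 5
  i=6: 0 1 2 2 2 3 4 5 5 6 6
  i=7: 1 2 3 3 3 4 5 6 6 7 7
  i=8: 1 2 3 4 4 5 6 7 7 8 8
  i=9: 1 2 3 4 5 6 7 8 8 9 9
  i=10: 1 2 3 4 5 6 7 8 9 10 10
  i=11: 1 2 3 4 5 6 7 8 9 10 11

hence w(1..11) = (8, 2, 6, 7, 3, 10, 1, 4, 5, 9, 11).

Fulton essential set (5 of the 21 Rothe cells):

[(1, 7, 0), (4, 5, 1), (6, 1, 0), (6, 5, 2), (6, 9, 5)]


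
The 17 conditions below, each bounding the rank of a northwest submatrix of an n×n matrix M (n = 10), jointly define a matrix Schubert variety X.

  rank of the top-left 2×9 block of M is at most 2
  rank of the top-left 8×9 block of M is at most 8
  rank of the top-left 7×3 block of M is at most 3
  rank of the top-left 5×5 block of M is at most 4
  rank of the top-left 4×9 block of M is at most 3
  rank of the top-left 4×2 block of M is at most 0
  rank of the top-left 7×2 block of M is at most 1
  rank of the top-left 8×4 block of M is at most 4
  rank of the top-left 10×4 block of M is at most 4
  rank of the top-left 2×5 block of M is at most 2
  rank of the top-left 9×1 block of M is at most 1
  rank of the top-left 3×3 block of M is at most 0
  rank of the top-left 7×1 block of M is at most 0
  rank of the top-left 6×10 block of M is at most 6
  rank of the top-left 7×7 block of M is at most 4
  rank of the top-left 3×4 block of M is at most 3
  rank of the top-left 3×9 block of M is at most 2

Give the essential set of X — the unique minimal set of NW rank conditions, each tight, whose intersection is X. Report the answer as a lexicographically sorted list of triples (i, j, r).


Propagating the 17 rank bounds to every northwest block:

  i=1: 0  0  0  1  1  1  1  1  1  1
  i=2: 0  0  0  1  2  2  2  2  2  2
  i=3: 0  0  0  1  2  2  2  2  2  3
  i=4: 0  0  1  2  3  3  3  3  3  4
  i=5: 0  1  2  3  4  4  4  4  4  5
  i=6: 0  1  2  3  4  4  4  5  5  6
  i=7: 0  1  2  3  4  4  4  5  6  7
  i=8: 1  2  3  4  5  5  5  6  7  8
  i=9: 1  2  3  4  5  6  6  7  8  9
  i=10: 1  2  3  4  5  6  7  8  9  10

so w = (4, 5, 10, 3, 2, 8, 9, 1, 6, 7).

Fulton essential set (5 of the 22 Rothe cells):

[(3, 3, 0), (3, 9, 2), (4, 2, 0), (7, 1, 0), (7, 7, 4)]


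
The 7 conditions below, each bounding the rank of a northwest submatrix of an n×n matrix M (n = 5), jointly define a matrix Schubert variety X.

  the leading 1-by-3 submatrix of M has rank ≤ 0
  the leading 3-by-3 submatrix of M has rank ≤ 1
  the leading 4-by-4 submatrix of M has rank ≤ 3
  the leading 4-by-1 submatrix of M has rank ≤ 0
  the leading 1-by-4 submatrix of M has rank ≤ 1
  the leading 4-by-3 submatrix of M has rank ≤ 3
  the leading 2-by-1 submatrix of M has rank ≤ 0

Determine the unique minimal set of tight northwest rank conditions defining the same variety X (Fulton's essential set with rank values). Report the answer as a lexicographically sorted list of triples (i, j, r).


Propagating the 7 rank bounds to every northwest block:

  row 1: 0, 0, 0, 1, 1
  row 2: 0, 1, 1, 2, 2
  row 3: 0, 1, 1, 2, 3
  row 4: 0, 1, 2, 3, 4
  row 5: 1, 2, 3, 4, 5

giving w = (4, 2, 5, 3, 1) via Δ²R.

D(w) has 7 cells with 3 SE-corners; essential set:

[(1, 3, 0), (3, 3, 1), (4, 1, 0)]


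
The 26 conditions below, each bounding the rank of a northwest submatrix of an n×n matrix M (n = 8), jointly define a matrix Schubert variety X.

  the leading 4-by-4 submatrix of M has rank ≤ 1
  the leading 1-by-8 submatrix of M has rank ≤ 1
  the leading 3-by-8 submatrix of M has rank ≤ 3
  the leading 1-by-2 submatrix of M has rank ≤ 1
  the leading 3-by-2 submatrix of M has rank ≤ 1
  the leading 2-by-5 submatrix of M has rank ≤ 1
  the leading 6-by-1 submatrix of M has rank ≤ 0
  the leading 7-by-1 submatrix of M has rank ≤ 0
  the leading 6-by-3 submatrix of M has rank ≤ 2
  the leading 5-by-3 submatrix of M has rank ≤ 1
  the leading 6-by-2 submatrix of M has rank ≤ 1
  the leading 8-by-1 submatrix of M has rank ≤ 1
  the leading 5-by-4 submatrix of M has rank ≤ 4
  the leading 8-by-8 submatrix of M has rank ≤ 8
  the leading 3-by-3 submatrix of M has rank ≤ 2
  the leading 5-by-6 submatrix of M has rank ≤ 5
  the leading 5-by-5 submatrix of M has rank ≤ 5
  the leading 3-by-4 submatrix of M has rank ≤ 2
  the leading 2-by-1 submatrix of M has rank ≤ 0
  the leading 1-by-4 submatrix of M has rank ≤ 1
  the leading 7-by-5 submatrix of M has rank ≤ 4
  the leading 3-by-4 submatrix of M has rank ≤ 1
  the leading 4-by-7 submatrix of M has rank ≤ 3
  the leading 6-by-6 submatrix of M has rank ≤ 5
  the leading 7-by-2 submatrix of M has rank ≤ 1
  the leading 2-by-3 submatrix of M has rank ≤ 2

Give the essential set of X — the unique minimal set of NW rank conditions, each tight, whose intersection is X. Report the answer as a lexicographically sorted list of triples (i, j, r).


Reconstructing r_w from the 26 given conditions:

  i=1: 0 1 1 1 1 1 1 1
  i=2: 0 1 1 1 1 2 2 2
  i=3: 0 1 1 1 2 3 3 3
  i=4: 0 1 1 1 2 3 3 4
  i=5: 0 1 1 2 3 4 4 5
  i=6: 0 1 2 3 4 5 5 6
  i=7: 0 1 2 3 4 5 6 7
  i=8: 1 2 3 4 5 6 7 8

hence w(1..8) = (2, 6, 5, 8, 4, 3, 7, 1).

ℓ(w)=16; the 5 essential cells (i,j,r):

[(2, 5, 1), (4, 4, 1), (4, 7, 3), (5, 3, 1), (7, 1, 0)]


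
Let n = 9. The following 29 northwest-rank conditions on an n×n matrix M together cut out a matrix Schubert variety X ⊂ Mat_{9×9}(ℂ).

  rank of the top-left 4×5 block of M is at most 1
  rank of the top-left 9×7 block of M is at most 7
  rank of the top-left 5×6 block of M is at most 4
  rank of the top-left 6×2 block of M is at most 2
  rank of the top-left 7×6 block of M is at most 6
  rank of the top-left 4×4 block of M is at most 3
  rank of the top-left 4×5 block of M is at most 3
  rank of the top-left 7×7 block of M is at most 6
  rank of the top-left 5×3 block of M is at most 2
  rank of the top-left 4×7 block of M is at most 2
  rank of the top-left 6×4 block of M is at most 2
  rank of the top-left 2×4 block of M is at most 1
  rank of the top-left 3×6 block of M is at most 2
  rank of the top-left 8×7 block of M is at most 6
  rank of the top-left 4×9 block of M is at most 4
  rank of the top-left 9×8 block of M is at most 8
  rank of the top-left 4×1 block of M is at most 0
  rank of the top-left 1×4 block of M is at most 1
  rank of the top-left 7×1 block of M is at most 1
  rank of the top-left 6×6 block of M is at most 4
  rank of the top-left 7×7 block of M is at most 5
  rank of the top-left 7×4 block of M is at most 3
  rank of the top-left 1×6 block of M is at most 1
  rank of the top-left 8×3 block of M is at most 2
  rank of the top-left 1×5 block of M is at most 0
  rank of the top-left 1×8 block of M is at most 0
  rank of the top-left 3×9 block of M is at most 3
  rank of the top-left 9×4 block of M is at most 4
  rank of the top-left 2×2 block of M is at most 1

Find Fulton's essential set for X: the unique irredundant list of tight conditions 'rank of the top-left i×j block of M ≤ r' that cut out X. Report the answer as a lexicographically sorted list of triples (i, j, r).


Propagating the 29 rank bounds to every northwest block:

  row 1: 0  0  0  0  0  0  0  0  1
  row 2: 0  1  1  1  1  1  1  1  2
  row 3: 0  1  1  1  1  2  2  2  3
  row 4: 0  1  1  1  1  2  2  3  4
  row 5: 1  2  2  2  2  3  3  4  5
  row 6: 1  2  2  2  3  4  4  5  6
  row 7: 1  2  2  3  4  5  5  6  7
  row 8: 1  2  2  3  4  5  6  7  8
  row 9: 1  2  3  4  5  6  7  8  9

hence w(1..9) = (9, 2, 6, 8, 1, 5, 4, 7, 3).

D(w) has 22 cells with 6 SE-corners; essential set:

[(1, 8, 0), (4, 1, 0), (4, 5, 1), (4, 7, 2), (6, 4, 2), (8, 3, 2)]


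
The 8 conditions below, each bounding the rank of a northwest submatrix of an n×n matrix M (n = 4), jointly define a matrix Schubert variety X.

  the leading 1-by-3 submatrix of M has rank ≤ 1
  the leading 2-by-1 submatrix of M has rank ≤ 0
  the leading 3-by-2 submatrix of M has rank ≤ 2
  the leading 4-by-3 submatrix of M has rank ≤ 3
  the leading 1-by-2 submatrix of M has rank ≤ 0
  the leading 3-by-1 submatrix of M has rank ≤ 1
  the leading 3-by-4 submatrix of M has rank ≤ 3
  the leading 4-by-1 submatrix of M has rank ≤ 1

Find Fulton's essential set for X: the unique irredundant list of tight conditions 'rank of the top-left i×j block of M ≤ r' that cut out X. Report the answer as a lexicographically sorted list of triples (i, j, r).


Reconstructing r_w from the 8 given conditions:

  i=1: 0, 0, 1, 1
  i=2: 0, 1, 2, 2
  i=3: 1, 2, 3, 3
  i=4: 1, 2, 3, 4

second differences of R give the permutation w = (3, 2, 1, 4).

2 SE-corners of the 3-cell Rothe diagram give Ess(w):

[(1, 2, 0), (2, 1, 0)]


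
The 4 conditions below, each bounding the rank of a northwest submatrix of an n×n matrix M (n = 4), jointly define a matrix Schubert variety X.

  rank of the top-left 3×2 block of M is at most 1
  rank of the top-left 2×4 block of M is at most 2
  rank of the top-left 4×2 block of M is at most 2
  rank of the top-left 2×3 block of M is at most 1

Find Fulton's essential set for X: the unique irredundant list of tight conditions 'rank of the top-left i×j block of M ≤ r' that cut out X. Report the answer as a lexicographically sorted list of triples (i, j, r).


Propagating the 4 rank bounds to every northwest block:

  R[1]: 1 | 1 | 1 | 1
  R[2]: 1 | 1 | 1 | 2
  R[3]: 1 | 1 | 2 | 3
  R[4]: 1 | 2 | 3 | 4

second differences of R give the permutation w = (1, 4, 3, 2).

|D(w)|=3, |Ess(w)|=2:

[(2, 3, 1), (3, 2, 1)]


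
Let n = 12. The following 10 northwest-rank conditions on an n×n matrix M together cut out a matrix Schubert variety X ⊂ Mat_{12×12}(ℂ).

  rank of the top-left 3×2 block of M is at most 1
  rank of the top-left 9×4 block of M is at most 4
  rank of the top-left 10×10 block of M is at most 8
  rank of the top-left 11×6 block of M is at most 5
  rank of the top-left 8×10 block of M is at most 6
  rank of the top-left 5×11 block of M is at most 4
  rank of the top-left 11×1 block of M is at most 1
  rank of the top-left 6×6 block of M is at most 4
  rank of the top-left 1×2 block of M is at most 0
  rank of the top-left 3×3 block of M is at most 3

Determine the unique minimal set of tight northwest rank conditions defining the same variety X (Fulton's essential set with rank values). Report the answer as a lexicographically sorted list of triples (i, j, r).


Computing R[i][j] = min implied NW-rank bound (n=12, 10 conditions):

  row 1: 0, 0, 1, 1, 1, 1, 1, 1, 1, 1, 1, 1
  row 2: 1, 1, 2, 2, 2, 2, 2, 2, 2, 2, 2, 2
  row 3: 1, 1, 2, 3, 3, 3, 3, 3, 3, 3, 3, 3
  row 4: 1, 2, 3, 4, 4, 4, 4, 4, 4, 4, 4, 4
  row 5: 1, 2, 3, 4, 4, 4, 4, 4, 4, 4, 4, 5
  row 6: 1, 2, 3, 4, 4, 4, 5, 5, 5, 5, 5, 6
  row 7: 1, 2, 3, 4, 5, 5, 6, 6, 6, 6, 6, 7
  row 8: 1, 2, 3, 4, 5, 5, 6, 6, 6, 6, 7, 8
  row 9: 1, 2, 3, 4, 5, 5, 6, 7, 7, 7, 8, 9
  row 10: 1, 2, 3, 4, 5, 5, 6, 7, 8, 8, 9, 10
  row 11: 1, 2, 3, 4, 5, 5, 6, 7, 8, 9, 10, 11
  row 12: 1, 2, 3, 4, 5, 6, 7, 8, 9, 10, 11, 12

giving w = (3, 1, 4, 2, 12, 7, 5, 11, 8, 9, 10, 6) via Δ²R.

|D(w)|=19, |Ess(w)|=6:

[(1, 2, 0), (3, 2, 1), (5, 11, 4), (6, 6, 4), (8, 10, 6), (11, 6, 5)]


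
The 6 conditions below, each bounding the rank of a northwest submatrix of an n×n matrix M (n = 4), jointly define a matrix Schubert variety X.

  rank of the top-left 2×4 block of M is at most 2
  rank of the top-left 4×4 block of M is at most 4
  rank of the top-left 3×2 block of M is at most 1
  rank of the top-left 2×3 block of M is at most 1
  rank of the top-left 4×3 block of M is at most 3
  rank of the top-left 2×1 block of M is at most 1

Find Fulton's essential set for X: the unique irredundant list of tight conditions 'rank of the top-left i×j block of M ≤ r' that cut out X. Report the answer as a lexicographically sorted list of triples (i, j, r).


Rank table r_w(4×4) implied by the 6 constraints:

  R[1]: 1, 1, 1, 1
  R[2]: 1, 1, 1, 2
  R[3]: 1, 1, 2, 3
  R[4]: 1, 2, 3, 4

second differences of R give the permutation w = (1, 4, 3, 2).

2 SE-corners of the 3-cell Rothe diagram give Ess(w):

[(2, 3, 1), (3, 2, 1)]


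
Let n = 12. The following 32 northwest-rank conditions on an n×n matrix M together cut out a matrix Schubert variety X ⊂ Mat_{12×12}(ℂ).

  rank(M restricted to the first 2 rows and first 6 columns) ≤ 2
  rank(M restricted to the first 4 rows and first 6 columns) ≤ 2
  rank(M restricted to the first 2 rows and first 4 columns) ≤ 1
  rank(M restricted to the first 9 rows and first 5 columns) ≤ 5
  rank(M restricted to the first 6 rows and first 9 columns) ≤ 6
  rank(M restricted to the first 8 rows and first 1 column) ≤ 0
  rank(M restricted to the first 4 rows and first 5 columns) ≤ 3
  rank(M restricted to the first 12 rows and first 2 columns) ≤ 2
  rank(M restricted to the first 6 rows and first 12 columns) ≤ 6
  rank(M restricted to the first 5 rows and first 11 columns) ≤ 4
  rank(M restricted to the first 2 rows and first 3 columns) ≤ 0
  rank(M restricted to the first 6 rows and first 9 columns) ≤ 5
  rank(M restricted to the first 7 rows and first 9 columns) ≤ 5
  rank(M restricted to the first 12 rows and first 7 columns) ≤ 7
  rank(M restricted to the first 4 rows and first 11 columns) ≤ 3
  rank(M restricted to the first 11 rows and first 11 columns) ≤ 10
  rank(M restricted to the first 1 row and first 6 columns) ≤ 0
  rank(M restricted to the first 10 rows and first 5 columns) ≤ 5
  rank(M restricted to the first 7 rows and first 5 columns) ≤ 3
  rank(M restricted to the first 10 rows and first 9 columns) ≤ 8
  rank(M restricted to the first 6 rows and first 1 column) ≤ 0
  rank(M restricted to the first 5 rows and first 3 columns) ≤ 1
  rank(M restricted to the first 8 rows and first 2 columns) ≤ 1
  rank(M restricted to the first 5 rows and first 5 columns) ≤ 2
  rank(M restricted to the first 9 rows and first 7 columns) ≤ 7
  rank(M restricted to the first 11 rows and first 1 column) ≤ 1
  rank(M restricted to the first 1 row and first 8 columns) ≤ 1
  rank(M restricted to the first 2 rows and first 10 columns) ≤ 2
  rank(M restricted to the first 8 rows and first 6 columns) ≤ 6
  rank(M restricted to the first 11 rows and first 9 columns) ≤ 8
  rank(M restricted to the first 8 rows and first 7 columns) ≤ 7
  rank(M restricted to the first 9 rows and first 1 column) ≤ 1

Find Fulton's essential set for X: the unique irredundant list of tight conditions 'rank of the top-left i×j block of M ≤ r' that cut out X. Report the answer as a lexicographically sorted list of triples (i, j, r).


Propagating the 32 rank bounds to every northwest block:

  R[1]: 0 | 0 | 0 | 0 | 0 | 0 | 1 | 1 | 1 | 1 | 1 | 1
  R[2]: 0 | 0 | 0 | 1 | 1 | 1 | 2 | 2 | 2 | 2 | 2 | 2
  R[3]: 0 | 1 | 1 | 2 | 2 | 2 | 3 | 3 | 3 | 3 | 3 | 3
  R[4]: 0 | 1 | 1 | 2 | 2 | 2 | 3 | 3 | 3 | 3 | 3 | 4
  R[5]: 0 | 1 | 1 | 2 | 2 | 3 | 4 | 4 | 4 | 4 | 4 | 5
  R[6]: 0 | 1 | 2 | 3 | 3 | 4 | 5 | 5 | 5 | 5 | 5 | 6
  R[7]: 0 | 1 | 2 | 3 | 3 | 4 | 5 | 5 | 5 | 6 | 6 | 7
  R[8]: 0 | 1 | 2 | 3 | 4 | 5 | 6 | 6 | 6 | 7 | 7 | 8
  R[9]: 1 | 2 | 3 | 4 | 5 | 6 | 7 | 7 | 7 | 8 | 8 | 9
  R[10]: 1 | 2 | 3 | 4 | 5 | 6 | 7 | 8 | 8 | 9 | 9 | 10
  R[11]: 1 | 2 | 3 | 4 | 5 | 6 | 7 | 8 | 8 | 9 | 10 | 11
  R[12]: 1 | 2 | 3 | 4 | 5 | 6 | 7 | 8 | 9 | 10 | 11 | 12

the unique w with this rank table is (7, 4, 2, 12, 6, 3, 10, 5, 1, 8, 11, 9).

Fulton essential set (10 of the 28 Rothe cells):

[(1, 6, 0), (2, 3, 0), (4, 6, 2), (4, 11, 3), (5, 3, 1), (5, 5, 2), (7, 5, 3), (7, 9, 5), (8, 1, 0), (11, 9, 8)]


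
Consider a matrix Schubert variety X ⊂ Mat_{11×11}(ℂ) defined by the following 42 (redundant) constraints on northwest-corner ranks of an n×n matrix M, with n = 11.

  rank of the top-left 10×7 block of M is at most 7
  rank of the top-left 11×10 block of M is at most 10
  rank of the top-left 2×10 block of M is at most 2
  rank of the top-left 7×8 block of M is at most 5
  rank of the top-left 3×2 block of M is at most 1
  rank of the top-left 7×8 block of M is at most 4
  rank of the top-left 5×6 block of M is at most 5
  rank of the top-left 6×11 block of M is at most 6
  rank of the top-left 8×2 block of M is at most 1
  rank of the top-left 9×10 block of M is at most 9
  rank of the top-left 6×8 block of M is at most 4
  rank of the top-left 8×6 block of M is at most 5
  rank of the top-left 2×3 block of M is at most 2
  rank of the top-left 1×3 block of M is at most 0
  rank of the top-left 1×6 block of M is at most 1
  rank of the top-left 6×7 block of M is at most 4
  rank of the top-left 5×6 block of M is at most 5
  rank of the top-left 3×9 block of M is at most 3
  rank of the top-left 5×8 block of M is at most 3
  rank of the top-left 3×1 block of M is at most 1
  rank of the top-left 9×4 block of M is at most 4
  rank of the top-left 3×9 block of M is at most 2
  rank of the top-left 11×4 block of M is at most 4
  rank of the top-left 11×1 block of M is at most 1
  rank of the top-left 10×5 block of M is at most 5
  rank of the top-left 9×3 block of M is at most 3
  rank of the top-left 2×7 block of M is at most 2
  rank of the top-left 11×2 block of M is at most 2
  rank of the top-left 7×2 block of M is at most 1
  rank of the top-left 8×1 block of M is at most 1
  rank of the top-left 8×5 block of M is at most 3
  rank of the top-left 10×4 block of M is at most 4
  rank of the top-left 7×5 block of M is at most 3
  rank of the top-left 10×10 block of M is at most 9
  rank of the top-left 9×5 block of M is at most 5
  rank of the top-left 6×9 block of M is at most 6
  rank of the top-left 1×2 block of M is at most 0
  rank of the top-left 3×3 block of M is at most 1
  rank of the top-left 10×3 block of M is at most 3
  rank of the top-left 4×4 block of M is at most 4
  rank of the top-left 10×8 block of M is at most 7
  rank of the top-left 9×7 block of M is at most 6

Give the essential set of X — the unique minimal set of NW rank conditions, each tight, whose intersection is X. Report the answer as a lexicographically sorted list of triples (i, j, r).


The tightest implied rank at each (i,j), from the 42 conditions:

  R[1]: 0 | 0 | 0 | 1 | 1 | 1 | 1 | 1 | 1 | 1 | 1
  R[2]: 1 | 1 | 1 | 2 | 2 | 2 | 2 | 2 | 2 | 2 | 2
  R[3]: 1 | 1 | 1 | 2 | 2 | 2 | 2 | 2 | 2 | 3 | 3
  R[4]: 1 | 1 | 2 | 3 | 3 | 3 | 3 | 3 | 3 | 4 | 4
  R[5]: 1 | 1 | 2 | 3 | 3 | 3 | 3 | 3 | 4 | 5 | 5
  R[6]: 1 | 1 | 2 | 3 | 3 | 4 | 4 | 4 | 5 | 6 | 6
  R[7]: 1 | 1 | 2 | 3 | 3 | 4 | 4 | 4 | 5 | 6 | 7
  R[8]: 1 | 1 | 2 | 3 | 3 | 4 | 5 | 5 | 6 | 7 | 8
  R[9]: 1 | 2 | 3 | 4 | 4 | 5 | 6 | 6 | 7 | 8 | 9
  R[10]: 1 | 2 | 3 | 4 | 5 | 6 | 7 | 7 | 8 | 9 | 10
  R[11]: 1 | 2 | 3 | 4 | 5 | 6 | 7 | 8 | 9 | 10 | 11

giving w = (4, 1, 10, 3, 9, 6, 11, 7, 2, 5, 8) via Δ²R.

|D(w)|=24, |Ess(w)|=7:

[(1, 3, 0), (3, 3, 1), (3, 9, 2), (5, 8, 3), (7, 8, 4), (8, 2, 1), (8, 5, 3)]


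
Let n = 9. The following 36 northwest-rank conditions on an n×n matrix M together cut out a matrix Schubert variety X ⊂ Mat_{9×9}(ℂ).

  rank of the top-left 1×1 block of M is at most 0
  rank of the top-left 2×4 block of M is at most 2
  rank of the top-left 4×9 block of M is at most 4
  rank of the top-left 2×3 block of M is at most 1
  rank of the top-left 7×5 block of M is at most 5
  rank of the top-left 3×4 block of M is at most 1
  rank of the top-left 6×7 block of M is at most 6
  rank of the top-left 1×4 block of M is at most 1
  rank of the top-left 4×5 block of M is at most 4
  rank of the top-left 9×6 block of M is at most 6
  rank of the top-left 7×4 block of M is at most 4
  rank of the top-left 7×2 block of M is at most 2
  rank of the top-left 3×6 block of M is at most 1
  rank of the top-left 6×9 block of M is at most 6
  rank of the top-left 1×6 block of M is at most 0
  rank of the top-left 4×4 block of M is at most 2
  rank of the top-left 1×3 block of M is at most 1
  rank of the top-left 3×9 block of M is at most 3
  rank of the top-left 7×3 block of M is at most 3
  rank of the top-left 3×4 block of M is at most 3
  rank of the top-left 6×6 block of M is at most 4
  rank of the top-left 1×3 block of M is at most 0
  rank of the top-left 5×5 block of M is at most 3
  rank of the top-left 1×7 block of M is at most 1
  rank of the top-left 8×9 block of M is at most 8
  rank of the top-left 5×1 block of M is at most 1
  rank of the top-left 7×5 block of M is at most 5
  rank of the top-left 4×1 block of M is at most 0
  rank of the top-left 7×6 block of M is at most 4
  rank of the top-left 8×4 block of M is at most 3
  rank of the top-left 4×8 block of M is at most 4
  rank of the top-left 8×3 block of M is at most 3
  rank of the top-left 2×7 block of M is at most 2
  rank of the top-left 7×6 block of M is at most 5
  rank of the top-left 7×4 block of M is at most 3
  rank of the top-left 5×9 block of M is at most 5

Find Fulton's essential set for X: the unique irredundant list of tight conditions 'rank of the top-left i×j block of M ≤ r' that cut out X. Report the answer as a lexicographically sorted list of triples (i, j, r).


Computing R[i][j] = min implied NW-rank bound (n=9, 36 conditions):

  i=1: 0, 0, 0, 0, 0, 0, 1, 1, 1
  i=2: 0, 1, 1, 1, 1, 1, 2, 2, 2
  i=3: 0, 1, 1, 1, 1, 1, 2, 3, 3
  i=4: 0, 1, 2, 2, 2, 2, 3, 4, 4
  i=5: 1, 2, 3, 3, 3, 3, 4, 5, 5
  i=6: 1, 2, 3, 3, 4, 4, 5, 6, 6
  i=7: 1, 2, 3, 3, 4, 4, 5, 6, 7
  i=8: 1, 2, 3, 3, 4, 5, 6, 7, 8
  i=9: 1, 2, 3, 4, 5, 6, 7, 8, 9

hence w(1..9) = (7, 2, 8, 3, 1, 5, 9, 6, 4).

D(w) has 17 cells with 5 SE-corners; essential set:

[(1, 6, 0), (3, 6, 1), (4, 1, 0), (7, 6, 4), (8, 4, 3)]


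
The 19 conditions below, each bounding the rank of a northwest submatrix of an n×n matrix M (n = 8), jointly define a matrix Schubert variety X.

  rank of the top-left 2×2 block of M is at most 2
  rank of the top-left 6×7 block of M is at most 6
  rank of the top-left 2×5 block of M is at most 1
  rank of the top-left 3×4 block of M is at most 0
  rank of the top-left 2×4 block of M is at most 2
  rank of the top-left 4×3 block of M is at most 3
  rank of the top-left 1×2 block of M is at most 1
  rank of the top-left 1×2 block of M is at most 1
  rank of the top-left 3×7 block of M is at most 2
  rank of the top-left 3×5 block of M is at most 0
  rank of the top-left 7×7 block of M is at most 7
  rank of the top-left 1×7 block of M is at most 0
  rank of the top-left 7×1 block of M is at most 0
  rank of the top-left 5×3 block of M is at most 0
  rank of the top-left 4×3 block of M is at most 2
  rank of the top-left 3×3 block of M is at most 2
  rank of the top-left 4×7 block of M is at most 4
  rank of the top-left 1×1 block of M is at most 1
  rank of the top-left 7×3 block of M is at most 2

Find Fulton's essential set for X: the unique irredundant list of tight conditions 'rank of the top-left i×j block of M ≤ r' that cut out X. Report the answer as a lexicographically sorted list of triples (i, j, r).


The tightest implied rank at each (i,j), from the 19 conditions:

  0, 0, 0, 0, 0, 0, 0, 1
  0, 0, 0, 0, 0, 1, 1, 2
  0, 0, 0, 0, 0, 1, 2, 3
  0, 0, 0, 1, 1, 2, 3, 4
  0, 0, 0, 1, 2, 3, 4, 5
  0, 1, 1, 2, 3, 4, 5, 6
  0, 1, 2, 3, 4, 5, 6, 7
  1, 2, 3, 4, 5, 6, 7, 8

second differences of R give the permutation w = (8, 6, 7, 4, 5, 2, 3, 1).

|D(w)|=25, |Ess(w)|=4:

[(1, 7, 0), (3, 5, 0), (5, 3, 0), (7, 1, 0)]


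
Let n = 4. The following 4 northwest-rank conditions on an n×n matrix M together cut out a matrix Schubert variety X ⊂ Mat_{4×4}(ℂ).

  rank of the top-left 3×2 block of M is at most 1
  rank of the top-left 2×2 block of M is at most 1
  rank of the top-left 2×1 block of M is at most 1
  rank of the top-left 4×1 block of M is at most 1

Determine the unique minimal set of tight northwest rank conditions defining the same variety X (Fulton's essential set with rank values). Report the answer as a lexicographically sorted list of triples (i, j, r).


Computing R[i][j] = min implied NW-rank bound (n=4, 4 conditions):

  i=1: 1, 1, 1, 1
  i=2: 1, 1, 2, 2
  i=3: 1, 1, 2, 3
  i=4: 1, 2, 3, 4

hence w(1..4) = (1, 3, 4, 2).

Rothe diagram D(w) (2 cells), 1 SE-corner (essential condition):

[(3, 2, 1)]


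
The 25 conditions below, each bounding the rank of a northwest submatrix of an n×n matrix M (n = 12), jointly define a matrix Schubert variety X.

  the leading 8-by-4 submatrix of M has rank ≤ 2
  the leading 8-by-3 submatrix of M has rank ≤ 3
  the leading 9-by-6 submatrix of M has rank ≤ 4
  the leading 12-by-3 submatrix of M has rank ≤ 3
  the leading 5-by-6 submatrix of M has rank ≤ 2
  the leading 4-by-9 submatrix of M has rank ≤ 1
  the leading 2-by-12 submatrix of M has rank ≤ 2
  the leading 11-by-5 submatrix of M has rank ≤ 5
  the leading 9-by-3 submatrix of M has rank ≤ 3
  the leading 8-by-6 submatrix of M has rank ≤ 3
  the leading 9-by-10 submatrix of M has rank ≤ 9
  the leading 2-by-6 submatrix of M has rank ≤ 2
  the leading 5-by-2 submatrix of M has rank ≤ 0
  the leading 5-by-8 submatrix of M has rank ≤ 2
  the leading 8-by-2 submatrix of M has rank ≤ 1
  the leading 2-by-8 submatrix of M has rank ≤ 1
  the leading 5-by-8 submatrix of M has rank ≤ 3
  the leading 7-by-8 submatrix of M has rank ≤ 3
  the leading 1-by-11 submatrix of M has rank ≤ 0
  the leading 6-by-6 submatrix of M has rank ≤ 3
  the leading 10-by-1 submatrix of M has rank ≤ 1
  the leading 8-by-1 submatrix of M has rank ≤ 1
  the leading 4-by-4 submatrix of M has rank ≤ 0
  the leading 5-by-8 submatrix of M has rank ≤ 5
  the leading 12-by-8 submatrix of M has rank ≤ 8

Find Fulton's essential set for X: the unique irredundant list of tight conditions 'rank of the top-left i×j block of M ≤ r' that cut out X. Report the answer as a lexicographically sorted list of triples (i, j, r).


Propagating the 25 rank bounds to every northwest block:

  R[1]: 0 0 0 0 0 0 0 0 0 0 0 1
  R[2]: 0 0 0 0 1 1 1 1 1 1 1 2
  R[3]: 0 0 0 0 1 1 1 1 1 2 2 3
  R[4]: 0 0 0 0 1 1 1 1 1 2 3 4
  R[5]: 0 0 1 1 2 2 2 2 2 3 4 5
  R[6]: 1 1 2 2 3 3 3 3 3 4 5 6
  R[7]: 1 1 2 2 3 3 3 3 4 5 6 7
  R[8]: 1 1 2 2 3 3 4 4 5 6 7 8
  R[9]: 1 2 3 3 4 4 5 5 6 7 8 9
  R[10]: 1 2 3 4 5 5 6 6 7 8 9 10
  R[11]: 1 2 3 4 5 6 7 7 8 9 10 11
  R[12]: 1 2 3 4 5 6 7 8 9 10 11 12

hence w(1..12) = (12, 5, 10, 11, 3, 1, 9, 7, 2, 4, 6, 8).

8 SE-corners of the 41-cell Rothe diagram give Ess(w):

[(1, 11, 0), (4, 4, 0), (4, 9, 1), (5, 2, 0), (7, 8, 3), (8, 2, 1), (8, 4, 2), (8, 6, 3)]


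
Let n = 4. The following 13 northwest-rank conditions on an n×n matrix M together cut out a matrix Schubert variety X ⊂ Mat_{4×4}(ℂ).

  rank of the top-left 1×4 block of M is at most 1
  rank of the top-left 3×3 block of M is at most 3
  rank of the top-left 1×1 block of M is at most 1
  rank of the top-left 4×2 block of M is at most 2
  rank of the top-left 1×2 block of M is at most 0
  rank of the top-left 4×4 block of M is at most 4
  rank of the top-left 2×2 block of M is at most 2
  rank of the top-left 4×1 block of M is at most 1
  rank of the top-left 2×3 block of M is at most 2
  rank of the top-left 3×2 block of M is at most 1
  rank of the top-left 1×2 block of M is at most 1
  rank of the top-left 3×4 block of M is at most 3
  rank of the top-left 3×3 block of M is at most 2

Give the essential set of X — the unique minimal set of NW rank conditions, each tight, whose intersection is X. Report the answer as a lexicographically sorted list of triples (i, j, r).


Recovering R(i,j) via the rank-extension bound from the 13 conditions:

  0 0 1 1
  1 1 2 2
  1 1 2 3
  1 2 3 4

giving w = (3, 1, 4, 2) via Δ²R.

2 SE-corners of the 3-cell Rothe diagram give Ess(w):

[(1, 2, 0), (3, 2, 1)]


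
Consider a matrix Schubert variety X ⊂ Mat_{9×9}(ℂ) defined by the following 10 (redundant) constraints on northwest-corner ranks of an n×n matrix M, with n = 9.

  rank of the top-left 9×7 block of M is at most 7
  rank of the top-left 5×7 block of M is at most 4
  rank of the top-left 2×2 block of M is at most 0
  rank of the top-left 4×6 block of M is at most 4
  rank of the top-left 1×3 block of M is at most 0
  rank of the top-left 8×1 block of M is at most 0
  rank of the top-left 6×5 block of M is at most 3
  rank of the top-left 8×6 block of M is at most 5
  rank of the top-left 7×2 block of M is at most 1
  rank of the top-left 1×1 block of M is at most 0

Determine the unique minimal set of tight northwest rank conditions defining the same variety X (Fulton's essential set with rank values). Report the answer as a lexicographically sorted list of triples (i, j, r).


Computing R[i][j] = min implied NW-rank bound (n=9, 10 conditions):

  0, 0, 0, 1, 1, 1, 1, 1, 1
  0, 0, 1, 2, 2, 2, 2, 2, 2
  0, 1, 2, 3, 3, 3, 3, 3, 3
  0, 1, 2, 3, 3, 4, 4, 4, 4
  0, 1, 2, 3, 3, 4, 4, 5, 5
  0, 1, 2, 3, 3, 4, 5, 6, 6
  0, 1, 2, 3, 4, 5, 6, 7, 7
  0, 1, 2, 3, 4, 5, 6, 7, 8
  1, 2, 3, 4, 5, 6, 7, 8, 9

giving w = (4, 3, 2, 6, 8, 7, 5, 9, 1) via Δ²R.

ℓ(w)=15; the 5 essential cells (i,j,r):

[(1, 3, 0), (2, 2, 0), (5, 7, 4), (6, 5, 3), (8, 1, 0)]


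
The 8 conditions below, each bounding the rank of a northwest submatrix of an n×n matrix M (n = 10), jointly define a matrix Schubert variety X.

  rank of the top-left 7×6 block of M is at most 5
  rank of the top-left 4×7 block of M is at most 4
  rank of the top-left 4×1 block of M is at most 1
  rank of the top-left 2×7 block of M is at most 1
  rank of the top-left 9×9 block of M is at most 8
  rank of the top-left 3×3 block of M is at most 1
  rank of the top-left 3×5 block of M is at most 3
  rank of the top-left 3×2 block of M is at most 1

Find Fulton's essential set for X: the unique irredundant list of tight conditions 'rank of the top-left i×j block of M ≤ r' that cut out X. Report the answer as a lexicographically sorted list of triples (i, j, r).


Propagating the 8 rank bounds to every northwest block:

  i=1: 1 1 1 1 1 1 1 1 1 1
  i=2: 1 1 1 1 1 1 1 2 2 2
  i=3: 1 1 1 2 2 2 2 3 3 3
  i=4: 1 2 2 3 3 3 3 4 4 4
  i=5: 1 2 3 4 4 4 4 5 5 5
  i=6: 1 2 3 4 5 5 5 6 6 6
  i=7: 1 2 3 4 5 5 6 7 7 7
  i=8: 1 2 3 4 5 6 7 8 8 8
  i=9: 1 2 3 4 5 6 7 8 8 9
  i=10: 1 2 3 4 5 6 7 8 9 10

the unique w with this rank table is (1, 8, 4, 2, 3, 5, 7, 6, 10, 9).

|D(w)|=10, |Ess(w)|=4:

[(2, 7, 1), (3, 3, 1), (7, 6, 5), (9, 9, 8)]


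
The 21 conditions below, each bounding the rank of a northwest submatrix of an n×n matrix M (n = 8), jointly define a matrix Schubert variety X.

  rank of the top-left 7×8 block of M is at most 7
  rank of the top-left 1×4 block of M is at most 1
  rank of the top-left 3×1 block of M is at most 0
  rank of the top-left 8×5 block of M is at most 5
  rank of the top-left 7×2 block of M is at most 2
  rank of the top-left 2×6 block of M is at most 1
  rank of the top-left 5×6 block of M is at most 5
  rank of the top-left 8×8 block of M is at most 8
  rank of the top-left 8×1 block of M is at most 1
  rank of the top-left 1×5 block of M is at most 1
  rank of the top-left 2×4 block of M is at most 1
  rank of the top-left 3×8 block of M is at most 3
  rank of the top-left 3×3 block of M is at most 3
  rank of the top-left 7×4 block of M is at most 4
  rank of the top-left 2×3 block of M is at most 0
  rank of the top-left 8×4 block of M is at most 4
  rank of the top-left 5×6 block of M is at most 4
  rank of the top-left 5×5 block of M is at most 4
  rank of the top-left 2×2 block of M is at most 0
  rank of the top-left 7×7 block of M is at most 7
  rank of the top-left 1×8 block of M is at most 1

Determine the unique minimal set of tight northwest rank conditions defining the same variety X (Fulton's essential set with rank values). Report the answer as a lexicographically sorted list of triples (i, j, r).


Propagating the 21 rank bounds to every northwest block:

  0  0  0  1  1  1  1  1
  0  0  0  1  1  1  2  2
  0  1  1  2  2  2  3  3
  1  2  2  3  3  3  4  4
  1  2  3  4  4  4  5  5
  1  2  3  4  5  5  6  6
  1  2  3  4  5  6  7  7
  1  2  3  4  5  6  7  8

second differences of R give the permutation w = (4, 7, 2, 1, 3, 5, 6, 8).

3 SE-corners of the 9-cell Rothe diagram give Ess(w):

[(2, 3, 0), (2, 6, 1), (3, 1, 0)]


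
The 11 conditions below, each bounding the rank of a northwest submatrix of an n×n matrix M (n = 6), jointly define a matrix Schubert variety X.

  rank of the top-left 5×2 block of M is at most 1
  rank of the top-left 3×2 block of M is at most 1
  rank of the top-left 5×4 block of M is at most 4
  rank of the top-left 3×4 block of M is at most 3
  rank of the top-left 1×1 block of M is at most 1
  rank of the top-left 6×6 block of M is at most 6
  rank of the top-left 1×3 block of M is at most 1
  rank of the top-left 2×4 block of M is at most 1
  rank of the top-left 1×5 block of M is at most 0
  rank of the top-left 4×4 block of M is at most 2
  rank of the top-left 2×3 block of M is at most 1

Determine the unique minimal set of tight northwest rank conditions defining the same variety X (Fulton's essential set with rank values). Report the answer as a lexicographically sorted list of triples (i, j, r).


The tightest implied rank at each (i,j), from the 11 conditions:

  row 1: 0, 0, 0, 0, 0, 1
  row 2: 1, 1, 1, 1, 1, 2
  row 3: 1, 1, 2, 2, 2, 3
  row 4: 1, 1, 2, 2, 3, 4
  row 5: 1, 1, 2, 3, 4, 5
  row 6: 1, 2, 3, 4, 5, 6

the unique w with this rank table is (6, 1, 3, 5, 4, 2).

ℓ(w)=9; the 3 essential cells (i,j,r):

[(1, 5, 0), (4, 4, 2), (5, 2, 1)]


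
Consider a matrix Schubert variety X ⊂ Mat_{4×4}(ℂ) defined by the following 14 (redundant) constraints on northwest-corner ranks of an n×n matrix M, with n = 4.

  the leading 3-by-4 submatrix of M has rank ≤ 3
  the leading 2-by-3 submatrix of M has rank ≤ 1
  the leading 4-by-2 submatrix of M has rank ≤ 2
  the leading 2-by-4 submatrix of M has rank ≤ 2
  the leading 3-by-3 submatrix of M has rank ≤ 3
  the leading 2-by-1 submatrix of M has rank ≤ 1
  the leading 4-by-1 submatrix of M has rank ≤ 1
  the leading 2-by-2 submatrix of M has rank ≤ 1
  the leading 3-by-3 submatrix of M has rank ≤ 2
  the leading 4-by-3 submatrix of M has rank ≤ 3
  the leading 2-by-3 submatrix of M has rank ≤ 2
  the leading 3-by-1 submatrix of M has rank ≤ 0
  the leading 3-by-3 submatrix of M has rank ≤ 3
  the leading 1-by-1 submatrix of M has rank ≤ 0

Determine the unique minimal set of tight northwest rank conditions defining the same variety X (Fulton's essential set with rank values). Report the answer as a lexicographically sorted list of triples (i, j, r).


Computing R[i][j] = min implied NW-rank bound (n=4, 14 conditions):

  i=1: 0 | 1 | 1 | 1
  i=2: 0 | 1 | 1 | 2
  i=3: 0 | 1 | 2 | 3
  i=4: 1 | 2 | 3 | 4

second differences of R give the permutation w = (2, 4, 3, 1).

2 SE-corners of the 4-cell Rothe diagram give Ess(w):

[(2, 3, 1), (3, 1, 0)]


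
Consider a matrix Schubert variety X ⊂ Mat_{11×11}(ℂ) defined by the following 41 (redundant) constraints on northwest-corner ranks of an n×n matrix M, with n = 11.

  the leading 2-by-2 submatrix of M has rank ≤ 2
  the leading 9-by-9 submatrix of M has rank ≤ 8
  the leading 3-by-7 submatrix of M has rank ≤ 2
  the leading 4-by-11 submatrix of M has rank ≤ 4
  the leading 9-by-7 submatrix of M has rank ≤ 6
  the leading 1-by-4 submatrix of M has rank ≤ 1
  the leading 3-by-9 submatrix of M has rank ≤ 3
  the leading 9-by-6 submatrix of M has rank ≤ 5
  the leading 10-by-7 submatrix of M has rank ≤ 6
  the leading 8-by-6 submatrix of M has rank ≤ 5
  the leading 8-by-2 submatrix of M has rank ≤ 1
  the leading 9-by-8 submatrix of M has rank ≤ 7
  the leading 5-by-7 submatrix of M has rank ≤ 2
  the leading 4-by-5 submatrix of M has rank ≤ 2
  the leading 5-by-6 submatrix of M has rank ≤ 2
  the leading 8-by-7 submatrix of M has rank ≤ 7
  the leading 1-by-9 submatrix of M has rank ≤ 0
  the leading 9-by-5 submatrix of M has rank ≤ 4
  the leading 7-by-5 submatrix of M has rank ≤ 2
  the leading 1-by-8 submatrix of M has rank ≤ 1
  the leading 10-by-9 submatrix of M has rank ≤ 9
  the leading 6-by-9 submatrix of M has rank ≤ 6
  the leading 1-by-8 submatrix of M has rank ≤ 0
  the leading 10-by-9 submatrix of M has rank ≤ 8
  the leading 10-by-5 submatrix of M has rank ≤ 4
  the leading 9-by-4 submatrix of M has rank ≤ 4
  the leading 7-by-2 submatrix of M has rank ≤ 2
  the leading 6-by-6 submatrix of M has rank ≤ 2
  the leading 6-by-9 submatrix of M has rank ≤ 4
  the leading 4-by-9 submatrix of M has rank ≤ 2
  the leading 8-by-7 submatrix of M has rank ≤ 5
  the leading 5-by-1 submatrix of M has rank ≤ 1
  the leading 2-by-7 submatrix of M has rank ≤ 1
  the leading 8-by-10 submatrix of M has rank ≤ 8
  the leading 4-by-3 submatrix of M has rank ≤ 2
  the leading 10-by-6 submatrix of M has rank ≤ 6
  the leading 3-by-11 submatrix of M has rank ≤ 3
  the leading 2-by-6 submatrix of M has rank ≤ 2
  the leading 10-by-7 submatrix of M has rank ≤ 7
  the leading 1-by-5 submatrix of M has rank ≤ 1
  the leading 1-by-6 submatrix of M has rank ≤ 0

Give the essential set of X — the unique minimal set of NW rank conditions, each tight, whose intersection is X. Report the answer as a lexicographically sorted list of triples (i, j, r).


Recovering R(i,j) via the rank-extension bound from the 41 conditions:

  i=1: 0  0  0  0  0  0  0  0  0  1  1
  i=2: 1  1  1  1  1  1  1  1  1  2  2
  i=3: 1  1  2  2  2  2  2  2  2  3  3
  i=4: 1  1  2  2  2  2  2  2  2  3  4
  i=5: 1  1  2  2  2  2  2  3  3  4  5
  i=6: 1  1  2  2  2  2  3  4  4  5  6
  i=7: 1  1  2  2  2  3  4  5  5  6  7
  i=8: 1  1  2  3  3  4  5  6  6  7  8
  i=9: 1  2  3  4  4  5  6  7  7  8  9
  i=10: 1  2  3  4  4  5  6  7  8  9  10
  i=11: 1  2  3  4  5  6  7  8  9  10  11

hence w(1..11) = (10, 1, 3, 11, 8, 7, 6, 4, 2, 9, 5).

D(w) has 31 cells with 7 SE-corners; essential set:

[(1, 9, 0), (4, 9, 2), (5, 7, 2), (6, 6, 2), (7, 5, 2), (8, 2, 1), (10, 5, 4)]
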